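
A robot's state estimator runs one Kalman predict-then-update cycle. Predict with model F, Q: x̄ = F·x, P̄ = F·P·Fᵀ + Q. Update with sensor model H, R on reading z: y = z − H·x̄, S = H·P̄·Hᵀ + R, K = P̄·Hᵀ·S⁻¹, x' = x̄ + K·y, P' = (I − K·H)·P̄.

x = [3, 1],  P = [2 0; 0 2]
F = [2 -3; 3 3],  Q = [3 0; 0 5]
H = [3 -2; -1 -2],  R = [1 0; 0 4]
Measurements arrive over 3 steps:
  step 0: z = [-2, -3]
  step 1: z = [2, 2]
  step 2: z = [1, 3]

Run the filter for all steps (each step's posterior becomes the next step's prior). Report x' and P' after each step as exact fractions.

step 0: x̄ = F·x = [3, 12]
step 0: P̄ = F·P·Fᵀ + Q = [29 -6; -6 41]
step 0: y = z − H·x̄ = [13, 24]
step 0: S = H·P̄·Hᵀ + R = [498 101; 101 173]
step 0: K = P̄·Hᵀ·S⁻¹ = [18844/75953 -18465/75953; -9624/75953 -27748/75953]
step 0: x' = x̄ + K·y = [29671/75953, 120372/75953]
step 0: P' = (I − K·H)·P̄ = [23176/75953 25342/75953; 25342/75953 42825/75953]
step 1: x̄ = F·x = [-301774/75953, 450129/75953]
step 1: P̄ = F·P·Fᵀ + Q = [401884/75953 -322395/75953; -322395/75953 1429930/75953]
step 1: y = z − H·x̄ = [1957486/75953, 750390/75953]
step 1: S = H·P̄·Hᵀ + R = [13281369/75953 5803648/75953; 5803648/75953 5135836/75953]
step 1: K = P̄·Hᵀ·S⁻¹ = [26640902/113651215 -49459467/227302430; -3244455/22730243 -30256045/90920972]
step 1: x' = x̄ + K·y = [-9278551/113651215, -47276397/45460486]
step 1: P' = (I − K·H)·P̄ = [31389959/113651215 13505795/45460486; 13505795/45460486 47006295/90920972]
step 2: x̄ = F·x = [672031751/227302430, -764817261/227302430]
step 2: P̄ = F·P·Fᵀ + Q = [2360641799/454604860 -1767098109/454604860; -1767098109/454604860 7949389199/454604860]
step 2: y = z − H·x̄ = [-663685469/45460486, -175695481/227302430]
step 2: S = H·P̄·Hᵀ + R = [14940623031/90920972 6356804767/90920972; 6356804767/90920972 28908225599/454604860]
step 2: K = P̄·Hᵀ·S⁻¹ = [593027001532/2528152327067 -549388960653/2528152327067; -18951660444/133060648793 -44209234363/133060648793]
step 2: x' = x̄ + K·y = [-758431070691/2528152327067, -136866156733/133060648793]
step 2: P' = (I − K·H)·P̄ = [697645711036/2528152327067 39471319252/133060648793; 39471319252/133060648793 68682809100/133060648793]

step 0: x' = [29671/75953, 120372/75953], P' = [23176/75953 25342/75953; 25342/75953 42825/75953]
step 1: x' = [-9278551/113651215, -47276397/45460486], P' = [31389959/113651215 13505795/45460486; 13505795/45460486 47006295/90920972]
step 2: x' = [-758431070691/2528152327067, -136866156733/133060648793], P' = [697645711036/2528152327067 39471319252/133060648793; 39471319252/133060648793 68682809100/133060648793]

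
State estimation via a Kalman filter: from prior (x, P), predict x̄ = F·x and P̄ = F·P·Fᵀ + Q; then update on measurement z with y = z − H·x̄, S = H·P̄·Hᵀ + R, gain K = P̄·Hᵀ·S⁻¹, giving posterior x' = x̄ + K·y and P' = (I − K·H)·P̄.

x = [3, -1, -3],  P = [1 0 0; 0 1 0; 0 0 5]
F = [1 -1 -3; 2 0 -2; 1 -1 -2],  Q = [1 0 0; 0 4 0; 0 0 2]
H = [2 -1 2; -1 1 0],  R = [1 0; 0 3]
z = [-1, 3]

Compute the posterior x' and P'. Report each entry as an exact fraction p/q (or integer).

x' = [119/339, 1220/339, 340/339]
P' = [656/339 800/339 -64/113; 800/339 1604/339 58/339; -64/113 58/339 808/1017]

x̄ = F·x = [13, 12, 10]
P̄ = F·P·Fᵀ + Q = [48 32 32; 32 28 22; 32 22 24]
y = z − H·x̄ = [-35, 4]
S = H·P̄·Hᵀ + R = [357 -48; -48 15]
K = P̄·Hᵀ·S⁻¹ = [128/339 16/113; 112/339 268/339; 290/1017 250/1017]
x' = x̄ + K·y = [119/339, 1220/339, 340/339]
P' = (I − K·H)·P̄ = [656/339 800/339 -64/113; 800/339 1604/339 58/339; -64/113 58/339 808/1017]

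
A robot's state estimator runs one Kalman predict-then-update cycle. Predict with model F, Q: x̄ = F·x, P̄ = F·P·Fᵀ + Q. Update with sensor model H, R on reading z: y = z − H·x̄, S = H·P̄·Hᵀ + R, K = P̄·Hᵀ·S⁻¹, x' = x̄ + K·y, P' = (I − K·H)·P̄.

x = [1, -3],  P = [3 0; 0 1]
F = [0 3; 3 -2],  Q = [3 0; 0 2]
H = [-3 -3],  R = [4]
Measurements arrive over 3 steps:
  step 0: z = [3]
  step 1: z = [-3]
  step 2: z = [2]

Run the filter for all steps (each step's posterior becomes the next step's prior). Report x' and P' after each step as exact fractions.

step 0: x̄ = F·x = [-9, 9]
step 0: P̄ = F·P·Fᵀ + Q = [12 -6; -6 33]
step 0: y = z − H·x̄ = [3]
step 0: S = H·P̄·Hᵀ + R = [301]
step 0: K = P̄·Hᵀ·S⁻¹ = [-18/301; -81/301]
step 0: x' = x̄ + K·y = [-2763/301, 2466/301]
step 0: P' = (I − K·H)·P̄ = [3288/301 -3264/301; -3264/301 3372/301]
step 1: x̄ = F·x = [7398/301, -13221/301]
step 1: P̄ = F·P·Fᵀ + Q = [31251/301 -49608/301; -49608/301 82850/301]
step 1: y = z − H·x̄ = [-18372/301]
step 1: S = H·P̄·Hᵀ + R = [135169/301]
step 1: K = P̄·Hᵀ·S⁻¹ = [1899/4661; -99726/135169]
step 1: x' = x̄ + K·y = [-1350/4661, 149823/135169]
step 1: P' = (I − K·H)·P̄ = [136482/4661 -139014/4661; -139014/4661 4164374/135169]
step 2: x̄ = F·x = [449469/135169, -417096/135169]
step 2: P̄ = F·P·Fᵀ + Q = [37884873/135169 -61268898/135169; -61268898/135169 100926508/135169]
step 2: y = z − H·x̄ = [367457/135169]
step 2: S = H·P̄·Hᵀ + R = [147002941/135169]
step 2: K = P̄·Hᵀ·S⁻¹ = [70152075/147002941; -118972830/147002941]
step 2: x' = x̄ + K·y = [679528116/147002941, -777040134/147002941]
step 2: P' = (I − K·H)·P̄ = [4793067372/147002941 -4886603472/147002941; -4886603472/147002941 5045233912/147002941]

step 0: x' = [-2763/301, 2466/301], P' = [3288/301 -3264/301; -3264/301 3372/301]
step 1: x' = [-1350/4661, 149823/135169], P' = [136482/4661 -139014/4661; -139014/4661 4164374/135169]
step 2: x' = [679528116/147002941, -777040134/147002941], P' = [4793067372/147002941 -4886603472/147002941; -4886603472/147002941 5045233912/147002941]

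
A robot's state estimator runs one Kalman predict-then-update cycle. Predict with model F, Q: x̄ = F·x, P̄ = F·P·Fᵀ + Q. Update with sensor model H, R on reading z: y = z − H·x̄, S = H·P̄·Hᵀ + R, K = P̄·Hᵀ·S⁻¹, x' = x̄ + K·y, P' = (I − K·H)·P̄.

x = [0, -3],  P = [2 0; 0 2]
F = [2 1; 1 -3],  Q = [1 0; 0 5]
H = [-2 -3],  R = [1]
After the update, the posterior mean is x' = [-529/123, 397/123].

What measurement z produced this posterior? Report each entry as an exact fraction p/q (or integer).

z = [-1]

x̄ = F·x = [-3, 9]
P̄ = F·P·Fᵀ + Q = [11 -2; -2 25]
S = H·P̄·Hᵀ + R = [246]
K = P̄·Hᵀ·S⁻¹ = [-8/123; -71/246]
x' − x̄ = [-160/123, -710/123] = K·y
y = (KᵀK)⁻¹·Kᵀ·(x' − x̄) = [20]
z = y + H·x̄ = [20] + [-21] = [-1]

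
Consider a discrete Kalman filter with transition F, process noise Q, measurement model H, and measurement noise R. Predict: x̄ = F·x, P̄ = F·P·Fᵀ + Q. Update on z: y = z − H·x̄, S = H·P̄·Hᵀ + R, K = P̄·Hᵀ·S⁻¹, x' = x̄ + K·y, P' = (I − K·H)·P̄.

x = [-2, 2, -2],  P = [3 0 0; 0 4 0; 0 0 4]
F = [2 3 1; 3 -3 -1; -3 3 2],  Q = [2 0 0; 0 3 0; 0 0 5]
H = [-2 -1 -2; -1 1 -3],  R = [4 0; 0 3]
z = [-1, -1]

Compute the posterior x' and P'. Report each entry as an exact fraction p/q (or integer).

x̄ = F·x = [0, -10, 8]
P̄ = F·P·Fᵀ + Q = [54 -22 26; -22 70 -71; 26 -71 84]
y = z − H·x̄ = [5, 33]
S = H·P̄·Hᵀ + R = [462 701; 701 1509]
K = P̄·Hᵀ·S⁻¹ = [-100288/205757 25590/205757; -467/2479 718/2479; 19808/205757 -56789/205757]
x' = x̄ + K·y = [343030/205757, -3431/2479, -128941/205757]
P' = (I − K·H)·P̄ = [1211994/205757 -8412/2479 -662320/205757; -8412/2479 8712/2479 4990/2479; -662320/205757 4990/2479 415619/205757]

x' = [343030/205757, -3431/2479, -128941/205757]
P' = [1211994/205757 -8412/2479 -662320/205757; -8412/2479 8712/2479 4990/2479; -662320/205757 4990/2479 415619/205757]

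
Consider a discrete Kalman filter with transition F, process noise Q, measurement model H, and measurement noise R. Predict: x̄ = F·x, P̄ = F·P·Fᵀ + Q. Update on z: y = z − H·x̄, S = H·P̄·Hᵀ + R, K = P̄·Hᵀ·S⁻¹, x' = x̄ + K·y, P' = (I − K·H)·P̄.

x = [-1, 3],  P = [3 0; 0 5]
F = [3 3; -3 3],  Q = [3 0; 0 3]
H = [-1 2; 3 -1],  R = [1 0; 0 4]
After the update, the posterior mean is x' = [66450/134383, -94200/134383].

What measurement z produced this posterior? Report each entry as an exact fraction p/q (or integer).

x̄ = F·x = [6, 12]
P̄ = F·P·Fᵀ + Q = [75 18; 18 75]
S = H·P̄·Hᵀ + R = [304 -249; -249 646]
K = P̄·Hᵀ·S⁻¹ = [26349/134383 53217/134383; 80043/134383 26484/134383]
x' − x̄ = [-739848/134383, -1706796/134383] = K·y
y = (KᵀK)⁻¹·Kᵀ·(x' − x̄) = [-20, -4]
z = y + H·x̄ = [-20, -4] + [18, 6] = [-2, 2]

z = [-2, 2]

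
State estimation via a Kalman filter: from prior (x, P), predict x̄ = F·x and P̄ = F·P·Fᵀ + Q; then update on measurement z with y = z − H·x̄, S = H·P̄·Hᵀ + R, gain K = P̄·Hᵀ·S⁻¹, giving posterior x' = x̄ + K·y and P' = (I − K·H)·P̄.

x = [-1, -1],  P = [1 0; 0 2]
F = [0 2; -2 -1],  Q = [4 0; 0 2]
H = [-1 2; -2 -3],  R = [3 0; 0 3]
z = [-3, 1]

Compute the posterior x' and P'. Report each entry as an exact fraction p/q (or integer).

x' = [3554/4325, -3653/4325]
P' = [3228/4325 -996/4325; -996/4325 1272/4325]

x̄ = F·x = [-2, 3]
P̄ = F·P·Fᵀ + Q = [12 -4; -4 8]
y = z − H·x̄ = [-11, 6]
S = H·P̄·Hᵀ + R = [63 -20; -20 75]
K = P̄·Hᵀ·S⁻¹ = [-348/865 -1156/4325; 236/865 -608/4325]
x' = x̄ + K·y = [3554/4325, -3653/4325]
P' = (I − K·H)·P̄ = [3228/4325 -996/4325; -996/4325 1272/4325]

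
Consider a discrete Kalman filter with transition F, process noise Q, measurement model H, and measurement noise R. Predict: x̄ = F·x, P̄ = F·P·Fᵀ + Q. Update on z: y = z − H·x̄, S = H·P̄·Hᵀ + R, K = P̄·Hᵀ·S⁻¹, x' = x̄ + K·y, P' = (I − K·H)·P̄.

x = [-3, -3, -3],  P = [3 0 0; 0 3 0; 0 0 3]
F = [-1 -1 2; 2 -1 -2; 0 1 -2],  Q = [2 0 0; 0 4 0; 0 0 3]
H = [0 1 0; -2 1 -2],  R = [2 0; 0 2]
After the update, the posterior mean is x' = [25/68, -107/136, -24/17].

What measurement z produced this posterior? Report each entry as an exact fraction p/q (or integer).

z = [-2, 2]

x̄ = F·x = [0, 3, 3]
P̄ = F·P·Fᵀ + Q = [20 -15 -15; -15 31 9; -15 9 18]
S = H·P̄·Hᵀ + R = [33 43; 43 89]
K = P̄·Hᵀ·S⁻¹ = [-65/272 -45/272; 455/544 43/544; 21/34 -9/34]
x' − x̄ = [25/68, -515/136, -75/17] = K·y
y = (KᵀK)⁻¹·Kᵀ·(x' − x̄) = [-5, 5]
z = y + H·x̄ = [-5, 5] + [3, -3] = [-2, 2]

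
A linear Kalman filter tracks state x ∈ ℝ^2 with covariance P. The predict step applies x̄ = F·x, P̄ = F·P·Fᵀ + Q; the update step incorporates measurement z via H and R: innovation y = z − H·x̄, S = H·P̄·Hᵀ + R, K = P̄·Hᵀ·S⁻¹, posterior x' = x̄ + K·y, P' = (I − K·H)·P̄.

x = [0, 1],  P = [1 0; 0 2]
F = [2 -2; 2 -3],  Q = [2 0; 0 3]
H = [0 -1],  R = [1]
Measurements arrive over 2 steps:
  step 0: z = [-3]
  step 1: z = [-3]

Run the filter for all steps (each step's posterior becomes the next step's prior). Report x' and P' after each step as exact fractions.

step 0: x̄ = F·x = [-2, -3]
step 0: P̄ = F·P·Fᵀ + Q = [14 16; 16 25]
step 0: y = z − H·x̄ = [-6]
step 0: S = H·P̄·Hᵀ + R = [26]
step 0: K = P̄·Hᵀ·S⁻¹ = [-8/13; -25/26]
step 0: x' = x̄ + K·y = [22/13, 36/13]
step 0: P' = (I − K·H)·P̄ = [54/13 8/13; 8/13 25/26]
step 1: x̄ = F·x = [-28/13, -64/13]
step 1: P̄ = F·P·Fᵀ + Q = [228/13 211/13; 211/13 543/26]
step 1: y = z − H·x̄ = [-103/13]
step 1: S = H·P̄·Hᵀ + R = [569/26]
step 1: K = P̄·Hᵀ·S⁻¹ = [-422/569; -543/569]
step 1: x' = x̄ + K·y = [2118/569, 1501/569]
step 1: P' = (I − K·H)·P̄ = [3130/569 422/569; 422/569 543/569]

step 0: x' = [22/13, 36/13], P' = [54/13 8/13; 8/13 25/26]
step 1: x' = [2118/569, 1501/569], P' = [3130/569 422/569; 422/569 543/569]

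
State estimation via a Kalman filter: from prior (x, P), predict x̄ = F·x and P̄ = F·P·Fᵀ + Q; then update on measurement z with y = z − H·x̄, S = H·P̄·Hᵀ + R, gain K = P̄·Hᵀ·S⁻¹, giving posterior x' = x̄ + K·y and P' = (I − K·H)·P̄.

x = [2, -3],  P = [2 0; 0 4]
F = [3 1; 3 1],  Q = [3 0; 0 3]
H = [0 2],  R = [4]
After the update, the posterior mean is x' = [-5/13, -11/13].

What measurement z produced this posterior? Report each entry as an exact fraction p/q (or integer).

x̄ = F·x = [3, 3]
P̄ = F·P·Fᵀ + Q = [25 22; 22 25]
S = H·P̄·Hᵀ + R = [104]
K = P̄·Hᵀ·S⁻¹ = [11/26; 25/52]
x' − x̄ = [-44/13, -50/13] = K·y
y = (KᵀK)⁻¹·Kᵀ·(x' − x̄) = [-8]
z = y + H·x̄ = [-8] + [6] = [-2]

z = [-2]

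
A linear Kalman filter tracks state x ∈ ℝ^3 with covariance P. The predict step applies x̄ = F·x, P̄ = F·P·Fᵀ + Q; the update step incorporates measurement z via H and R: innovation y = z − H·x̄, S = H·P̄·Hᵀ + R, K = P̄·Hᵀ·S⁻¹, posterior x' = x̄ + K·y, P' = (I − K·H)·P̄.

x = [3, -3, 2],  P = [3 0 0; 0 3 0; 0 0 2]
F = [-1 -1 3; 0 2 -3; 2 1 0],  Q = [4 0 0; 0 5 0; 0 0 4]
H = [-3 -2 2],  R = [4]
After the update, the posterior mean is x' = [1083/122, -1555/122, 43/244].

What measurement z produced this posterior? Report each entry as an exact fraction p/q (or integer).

x̄ = F·x = [6, -12, 3]
P̄ = F·P·Fᵀ + Q = [28 -24 -9; -24 35 6; -9 6 19]
S = H·P̄·Hᵀ + R = [244]
K = P̄·Hᵀ·S⁻¹ = [-27/122; 7/122; 53/244]
x' − x̄ = [351/122, -91/122, -689/244] = K·y
y = (KᵀK)⁻¹·Kᵀ·(x' − x̄) = [-13]
z = y + H·x̄ = [-13] + [12] = [-1]

z = [-1]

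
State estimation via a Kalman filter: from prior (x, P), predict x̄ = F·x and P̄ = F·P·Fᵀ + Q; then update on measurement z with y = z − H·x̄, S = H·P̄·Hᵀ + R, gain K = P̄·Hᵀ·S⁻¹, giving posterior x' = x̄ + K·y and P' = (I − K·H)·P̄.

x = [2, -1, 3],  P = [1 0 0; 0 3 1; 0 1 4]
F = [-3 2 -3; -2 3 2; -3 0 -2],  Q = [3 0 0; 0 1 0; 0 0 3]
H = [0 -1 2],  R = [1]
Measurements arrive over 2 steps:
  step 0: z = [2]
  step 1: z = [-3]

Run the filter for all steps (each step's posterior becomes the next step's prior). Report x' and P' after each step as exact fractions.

step 0: x' = [-818/79, -2537/237, -348/79], P' = [2469/79 1537/79 779/79; 1537/79 5756/237 944/79; 779/79 944/79 484/79]
step 1: x' = [-1255717/275349, -199524/91783, -235403/91783], P' = [39808051/550698 16939039/183566 8493971/183566; 16939039/183566 23642719/183566 11805277/183566; 8493971/183566 11805277/183566 5940469/183566]

step 0: x̄ = F·x = [-17, -1, -12]
step 0: P̄ = F·P·Fᵀ + Q = [48 -5 29; -5 60 -16; 29 -16 28]
step 0: y = z − H·x̄ = [25]
step 0: S = H·P̄·Hᵀ + R = [237]
step 0: K = P̄·Hᵀ·S⁻¹ = [21/79; -92/237; 24/79]
step 0: x' = x̄ + K·y = [-818/79, -2537/237, -348/79]
step 0: P' = (I − K·H)·P̄ = [2469/79 1537/79 779/79; 1537/79 5756/237 944/79; 779/79 944/79 484/79]
step 1: x̄ = F·x = [5420/237, -1597/79, 3150/79]
step 1: P̄ = F·P·Fᵀ + Q = [56216/237 -1279/79 23812/79; -1279/79 15811/79 -8177/79; 23812/79 -8177/79 33742/79]
step 1: y = z − H·x̄ = [-8134/79]
step 1: S = H·P̄·Hᵀ + R = [183566/79]
step 1: K = P̄·Hᵀ·S⁻¹ = [48903/183566; -32165/183566; 75661/183566]
step 1: x' = x̄ + K·y = [-1255717/275349, -199524/91783, -235403/91783]
step 1: P' = (I − K·H)·P̄ = [39808051/550698 16939039/183566 8493971/183566; 16939039/183566 23642719/183566 11805277/183566; 8493971/183566 11805277/183566 5940469/183566]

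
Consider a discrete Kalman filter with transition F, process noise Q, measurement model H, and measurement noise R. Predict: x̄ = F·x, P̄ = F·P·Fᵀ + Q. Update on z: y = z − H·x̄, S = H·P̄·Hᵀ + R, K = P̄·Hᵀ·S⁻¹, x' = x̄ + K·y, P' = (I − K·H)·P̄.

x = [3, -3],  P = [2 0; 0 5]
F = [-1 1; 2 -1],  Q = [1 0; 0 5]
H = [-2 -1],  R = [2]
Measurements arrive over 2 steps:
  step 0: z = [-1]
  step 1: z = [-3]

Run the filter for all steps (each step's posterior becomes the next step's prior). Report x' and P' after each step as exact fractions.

step 0: x̄ = F·x = [-6, 9]
step 0: P̄ = F·P·Fᵀ + Q = [8 -9; -9 18]
step 0: y = z − H·x̄ = [-4]
step 0: S = H·P̄·Hᵀ + R = [16]
step 0: K = P̄·Hᵀ·S⁻¹ = [-7/16; 0]
step 0: x' = x̄ + K·y = [-17/4, 9]
step 0: P' = (I − K·H)·P̄ = [79/16 -9; -9 18]
step 1: x̄ = F·x = [53/4, -35/2]
step 1: P̄ = F·P·Fᵀ + Q = [671/16 -439/8; -439/8 315/4]
step 1: y = z − H·x̄ = [6]
step 1: S = H·P̄·Hᵀ + R = [29]
step 1: K = P̄·Hᵀ·S⁻¹ = [-1; 31/29]
step 1: x' = x̄ + K·y = [29/4, -643/58]
step 1: P' = (I − K·H)·P̄ = [207/16 -191/8; -191/8 5291/116]

step 0: x' = [-17/4, 9], P' = [79/16 -9; -9 18]
step 1: x' = [29/4, -643/58], P' = [207/16 -191/8; -191/8 5291/116]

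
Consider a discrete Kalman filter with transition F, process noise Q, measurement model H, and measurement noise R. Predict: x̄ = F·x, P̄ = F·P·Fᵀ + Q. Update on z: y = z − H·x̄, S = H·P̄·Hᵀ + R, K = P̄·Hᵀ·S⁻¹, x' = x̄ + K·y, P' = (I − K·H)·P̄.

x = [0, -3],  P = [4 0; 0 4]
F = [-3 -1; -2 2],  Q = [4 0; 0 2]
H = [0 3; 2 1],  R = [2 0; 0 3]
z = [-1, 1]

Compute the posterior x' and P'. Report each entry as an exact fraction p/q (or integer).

x̄ = F·x = [3, -6]
P̄ = F·P·Fᵀ + Q = [44 16; 16 34]
y = z − H·x̄ = [17, 1]
S = H·P̄·Hᵀ + R = [308 198; 198 277]
K = P̄·Hᵀ·S⁻¹ = [-228/1441 64/131; 7593/23056 3/1048]
x' = x̄ + K·y = [1151/1441, -9189/23056]
P' = (I − K·H)·P̄ = [1132/1441 -152/1441; -152/1441 2531/11528]

x' = [1151/1441, -9189/23056]
P' = [1132/1441 -152/1441; -152/1441 2531/11528]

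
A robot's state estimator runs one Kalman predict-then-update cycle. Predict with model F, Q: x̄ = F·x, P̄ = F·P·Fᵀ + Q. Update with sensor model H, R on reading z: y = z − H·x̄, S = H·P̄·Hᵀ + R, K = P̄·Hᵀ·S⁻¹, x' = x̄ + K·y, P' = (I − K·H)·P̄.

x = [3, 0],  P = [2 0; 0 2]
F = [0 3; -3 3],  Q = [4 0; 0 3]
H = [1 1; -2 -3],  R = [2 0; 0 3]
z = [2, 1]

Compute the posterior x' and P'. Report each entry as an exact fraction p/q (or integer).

x̄ = F·x = [0, -9]
P̄ = F·P·Fᵀ + Q = [22 18; 18 39]
y = z − H·x̄ = [11, -26]
S = H·P̄·Hᵀ + R = [99 -251; -251 658]
K = P̄·Hᵀ·S⁻¹ = [1722/2141 338/2141; -897/2141 -840/2141]
x' = x̄ + K·y = [10154/2141, -7296/2141]
P' = (I − K·H)·P̄ = [11346/2141 -7902/2141; -7902/2141 6108/2141]

x' = [10154/2141, -7296/2141]
P' = [11346/2141 -7902/2141; -7902/2141 6108/2141]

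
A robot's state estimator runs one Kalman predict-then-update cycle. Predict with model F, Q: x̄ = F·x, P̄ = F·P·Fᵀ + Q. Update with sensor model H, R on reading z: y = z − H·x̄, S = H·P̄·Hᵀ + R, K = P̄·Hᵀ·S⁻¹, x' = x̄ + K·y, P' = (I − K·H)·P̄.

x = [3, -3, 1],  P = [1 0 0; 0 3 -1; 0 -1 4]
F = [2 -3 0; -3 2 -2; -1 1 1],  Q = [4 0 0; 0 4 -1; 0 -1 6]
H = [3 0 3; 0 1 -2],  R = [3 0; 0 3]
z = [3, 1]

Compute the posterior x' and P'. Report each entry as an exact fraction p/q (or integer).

x' = [7895/1267, -22971/2534, -6479/1267]
P' = [6610/1267 -21629/2534 -6068/1267; -21629/2534 43899/2534 10530/1267; -6068/1267 10530/1267 5940/1267]

x̄ = F·x = [15, -17, -5]
P̄ = F·P·Fᵀ + Q = [35 -30 -8; -30 49 0; -8 0 12]
y = z − H·x̄ = [-27, 8]
S = H·P̄·Hᵀ + R = [282 -114; -114 100]
K = P̄·Hᵀ·S⁻¹ = [542/1267 881/2534; -569/2534 593/2534; -128/1267 -450/1267]
x' = x̄ + K·y = [7895/1267, -22971/2534, -6479/1267]
P' = (I − K·H)·P̄ = [6610/1267 -21629/2534 -6068/1267; -21629/2534 43899/2534 10530/1267; -6068/1267 10530/1267 5940/1267]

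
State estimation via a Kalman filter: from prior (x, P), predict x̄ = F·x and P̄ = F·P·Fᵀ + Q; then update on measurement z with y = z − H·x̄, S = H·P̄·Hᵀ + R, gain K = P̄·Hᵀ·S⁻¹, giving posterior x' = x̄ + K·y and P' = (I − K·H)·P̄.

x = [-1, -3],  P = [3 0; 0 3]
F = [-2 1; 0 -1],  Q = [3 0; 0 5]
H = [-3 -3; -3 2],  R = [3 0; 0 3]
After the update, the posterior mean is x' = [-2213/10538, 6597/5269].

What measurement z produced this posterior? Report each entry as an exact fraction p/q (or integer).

x̄ = F·x = [-1, 3]
P̄ = F·P·Fᵀ + Q = [18 -3; -3 8]
S = H·P̄·Hᵀ + R = [183 105; 105 233]
K = P̄·Hᵀ·S⁻¹ = [-1395/10538 -2085/10538; -1020/5269 1025/5269]
x' − x̄ = [8325/10538, -9210/5269] = K·y
y = (KᵀK)⁻¹·Kᵀ·(x' − x̄) = [3, -6]
z = y + H·x̄ = [3, -6] + [-6, 9] = [-3, 3]

z = [-3, 3]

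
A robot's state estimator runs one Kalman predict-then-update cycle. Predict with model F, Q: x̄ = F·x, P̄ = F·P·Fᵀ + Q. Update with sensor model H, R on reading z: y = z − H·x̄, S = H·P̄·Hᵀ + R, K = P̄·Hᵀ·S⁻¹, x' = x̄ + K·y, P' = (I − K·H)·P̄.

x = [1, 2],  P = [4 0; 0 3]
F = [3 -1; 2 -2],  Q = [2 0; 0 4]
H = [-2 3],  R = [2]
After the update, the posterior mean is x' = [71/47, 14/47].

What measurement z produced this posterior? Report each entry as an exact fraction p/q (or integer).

z = [-2]

x̄ = F·x = [1, -2]
P̄ = F·P·Fᵀ + Q = [41 30; 30 32]
S = H·P̄·Hᵀ + R = [94]
K = P̄·Hᵀ·S⁻¹ = [4/47; 18/47]
x' − x̄ = [24/47, 108/47] = K·y
y = (KᵀK)⁻¹·Kᵀ·(x' − x̄) = [6]
z = y + H·x̄ = [6] + [-8] = [-2]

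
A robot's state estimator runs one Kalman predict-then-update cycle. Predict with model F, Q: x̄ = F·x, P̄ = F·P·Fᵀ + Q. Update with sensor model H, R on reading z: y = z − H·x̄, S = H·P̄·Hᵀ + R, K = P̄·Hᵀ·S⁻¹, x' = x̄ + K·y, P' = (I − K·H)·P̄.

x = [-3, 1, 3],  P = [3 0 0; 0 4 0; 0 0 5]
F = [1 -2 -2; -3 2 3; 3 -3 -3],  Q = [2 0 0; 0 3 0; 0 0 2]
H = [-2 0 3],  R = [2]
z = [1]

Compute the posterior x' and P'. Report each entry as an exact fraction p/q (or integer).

x̄ = F·x = [-11, 20, -21]
P̄ = F·P·Fᵀ + Q = [41 -55 63; -55 91 -96; 63 -96 110]
y = z − H·x̄ = [42]
S = H·P̄·Hᵀ + R = [400]
K = P̄·Hᵀ·S⁻¹ = [107/400; -89/200; 51/100]
x' = x̄ + K·y = [47/200, 131/100, 21/50]
P' = (I − K·H)·P̄ = [4951/400 -1477/200 843/100; -1477/200 1179/100 -261/50; 843/100 -261/50 149/25]

x' = [47/200, 131/100, 21/50]
P' = [4951/400 -1477/200 843/100; -1477/200 1179/100 -261/50; 843/100 -261/50 149/25]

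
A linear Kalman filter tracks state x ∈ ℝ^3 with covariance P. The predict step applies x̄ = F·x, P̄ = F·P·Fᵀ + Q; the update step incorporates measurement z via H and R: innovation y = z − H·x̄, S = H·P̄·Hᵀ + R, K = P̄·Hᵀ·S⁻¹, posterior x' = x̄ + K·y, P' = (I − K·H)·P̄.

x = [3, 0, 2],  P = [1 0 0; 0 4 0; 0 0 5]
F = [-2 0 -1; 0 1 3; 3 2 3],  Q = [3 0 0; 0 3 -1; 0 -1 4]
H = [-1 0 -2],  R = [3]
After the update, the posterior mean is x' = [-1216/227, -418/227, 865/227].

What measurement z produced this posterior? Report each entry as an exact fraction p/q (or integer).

z = [-2]

x̄ = F·x = [-8, 6, 15]
P̄ = F·P·Fᵀ + Q = [12 -15 -21; -15 52 52; -21 52 74]
S = H·P̄·Hᵀ + R = [227]
K = P̄·Hᵀ·S⁻¹ = [30/227; -89/227; -127/227]
x' − x̄ = [600/227, -1780/227, -2540/227] = K·y
y = (KᵀK)⁻¹·Kᵀ·(x' − x̄) = [20]
z = y + H·x̄ = [20] + [-22] = [-2]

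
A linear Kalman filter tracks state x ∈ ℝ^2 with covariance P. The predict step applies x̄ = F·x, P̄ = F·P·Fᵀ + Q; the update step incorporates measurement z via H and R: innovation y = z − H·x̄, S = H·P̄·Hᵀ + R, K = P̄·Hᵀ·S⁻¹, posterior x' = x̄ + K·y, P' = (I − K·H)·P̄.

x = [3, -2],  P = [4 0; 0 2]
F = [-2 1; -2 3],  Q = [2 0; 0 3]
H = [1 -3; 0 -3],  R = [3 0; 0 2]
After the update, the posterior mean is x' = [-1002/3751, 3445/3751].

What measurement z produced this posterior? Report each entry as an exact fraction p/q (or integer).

z = [-3, -3]

x̄ = F·x = [-8, -12]
P̄ = F·P·Fᵀ + Q = [20 22; 22 37]
S = H·P̄·Hᵀ + R = [224 267; 267 335]
K = P̄·Hᵀ·S⁻¹ = [2212/3751 -2502/3751; -178/3751 -1101/3751]
x' − x̄ = [29006/3751, 48457/3751] = K·y
y = (KᵀK)⁻¹·Kᵀ·(x' − x̄) = [-31, -39]
z = y + H·x̄ = [-31, -39] + [28, 36] = [-3, -3]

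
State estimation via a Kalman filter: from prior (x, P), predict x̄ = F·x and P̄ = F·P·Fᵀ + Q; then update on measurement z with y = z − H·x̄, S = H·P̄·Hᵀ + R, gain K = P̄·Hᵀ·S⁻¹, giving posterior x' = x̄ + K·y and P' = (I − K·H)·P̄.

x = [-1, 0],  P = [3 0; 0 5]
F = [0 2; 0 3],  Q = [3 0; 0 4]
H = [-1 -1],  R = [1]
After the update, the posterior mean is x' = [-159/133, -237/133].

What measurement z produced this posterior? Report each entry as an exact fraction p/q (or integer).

z = [3]

x̄ = F·x = [0, 0]
P̄ = F·P·Fᵀ + Q = [23 30; 30 49]
S = H·P̄·Hᵀ + R = [133]
K = P̄·Hᵀ·S⁻¹ = [-53/133; -79/133]
x' − x̄ = [-159/133, -237/133] = K·y
y = (KᵀK)⁻¹·Kᵀ·(x' − x̄) = [3]
z = y + H·x̄ = [3] + [0] = [3]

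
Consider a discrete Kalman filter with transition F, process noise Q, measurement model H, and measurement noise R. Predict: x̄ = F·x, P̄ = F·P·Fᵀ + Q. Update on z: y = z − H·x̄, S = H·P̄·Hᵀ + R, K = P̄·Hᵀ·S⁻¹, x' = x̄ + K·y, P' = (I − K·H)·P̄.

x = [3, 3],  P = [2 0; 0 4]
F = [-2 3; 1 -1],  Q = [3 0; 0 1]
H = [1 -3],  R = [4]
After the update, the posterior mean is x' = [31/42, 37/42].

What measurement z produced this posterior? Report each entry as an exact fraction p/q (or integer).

x̄ = F·x = [3, 0]
P̄ = F·P·Fᵀ + Q = [47 -16; -16 7]
S = H·P̄·Hᵀ + R = [210]
K = P̄·Hᵀ·S⁻¹ = [19/42; -37/210]
x' − x̄ = [-95/42, 37/42] = K·y
y = (KᵀK)⁻¹·Kᵀ·(x' − x̄) = [-5]
z = y + H·x̄ = [-5] + [3] = [-2]

z = [-2]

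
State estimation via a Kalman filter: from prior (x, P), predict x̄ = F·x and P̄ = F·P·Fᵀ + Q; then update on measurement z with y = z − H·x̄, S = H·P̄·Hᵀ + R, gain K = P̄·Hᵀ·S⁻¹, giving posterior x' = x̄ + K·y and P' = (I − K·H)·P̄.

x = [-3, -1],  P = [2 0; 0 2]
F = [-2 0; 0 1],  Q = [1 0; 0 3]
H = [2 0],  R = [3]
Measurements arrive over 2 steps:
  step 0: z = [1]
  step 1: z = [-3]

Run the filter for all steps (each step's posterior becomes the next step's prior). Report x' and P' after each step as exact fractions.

step 0: x̄ = F·x = [6, -1]
step 0: P̄ = F·P·Fᵀ + Q = [9 0; 0 5]
step 0: y = z − H·x̄ = [-11]
step 0: S = H·P̄·Hᵀ + R = [39]
step 0: K = P̄·Hᵀ·S⁻¹ = [6/13; 0]
step 0: x' = x̄ + K·y = [12/13, -1]
step 0: P' = (I − K·H)·P̄ = [9/13 0; 0 5]
step 1: x̄ = F·x = [-24/13, -1]
step 1: P̄ = F·P·Fᵀ + Q = [49/13 0; 0 8]
step 1: y = z − H·x̄ = [9/13]
step 1: S = H·P̄·Hᵀ + R = [235/13]
step 1: K = P̄·Hᵀ·S⁻¹ = [98/235; 0]
step 1: x' = x̄ + K·y = [-366/235, -1]
step 1: P' = (I − K·H)·P̄ = [147/235 0; 0 8]

step 0: x' = [12/13, -1], P' = [9/13 0; 0 5]
step 1: x' = [-366/235, -1], P' = [147/235 0; 0 8]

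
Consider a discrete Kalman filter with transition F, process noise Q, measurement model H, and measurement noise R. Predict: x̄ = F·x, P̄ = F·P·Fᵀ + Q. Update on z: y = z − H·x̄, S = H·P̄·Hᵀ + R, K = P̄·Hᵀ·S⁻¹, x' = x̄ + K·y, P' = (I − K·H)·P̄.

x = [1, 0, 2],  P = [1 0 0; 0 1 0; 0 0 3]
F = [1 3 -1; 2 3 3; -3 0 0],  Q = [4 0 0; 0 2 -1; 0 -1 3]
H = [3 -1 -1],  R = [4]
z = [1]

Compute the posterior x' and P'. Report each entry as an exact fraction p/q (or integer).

x' = [265/203, 47/7, -105/29]
P' = [747/203 66/7 17/29; 66/7 265/7 -9; 17/29 -9 320/29]

x̄ = F·x = [-1, 8, -3]
P̄ = F·P·Fᵀ + Q = [17 2 -3; 2 42 -7; -3 -7 12]
y = z − H·x̄ = [9]
S = H·P̄·Hᵀ + R = [203]
K = P̄·Hᵀ·S⁻¹ = [52/203; -1/7; -2/29]
x' = x̄ + K·y = [265/203, 47/7, -105/29]
P' = (I − K·H)·P̄ = [747/203 66/7 17/29; 66/7 265/7 -9; 17/29 -9 320/29]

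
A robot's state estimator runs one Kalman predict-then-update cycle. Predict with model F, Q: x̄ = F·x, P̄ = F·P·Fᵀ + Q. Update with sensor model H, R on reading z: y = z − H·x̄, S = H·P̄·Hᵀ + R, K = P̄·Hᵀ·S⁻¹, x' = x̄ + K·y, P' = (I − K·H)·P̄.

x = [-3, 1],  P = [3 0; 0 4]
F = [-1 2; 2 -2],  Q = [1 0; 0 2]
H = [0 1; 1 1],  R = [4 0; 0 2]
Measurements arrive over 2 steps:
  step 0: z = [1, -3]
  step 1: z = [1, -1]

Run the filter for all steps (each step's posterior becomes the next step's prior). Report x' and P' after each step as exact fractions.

step 0: x' = [-25/13, -5/13], P' = [107/26 -40/13; -40/13 44/13]
step 1: x' = [-1986/1231, 849/1231], P' = [13702/3693 -3724/1231; -3724/1231 4292/1231]

step 0: x̄ = F·x = [5, -8]
step 0: P̄ = F·P·Fᵀ + Q = [20 -22; -22 30]
step 0: y = z − H·x̄ = [9, 0]
step 0: S = H·P̄·Hᵀ + R = [34 8; 8 8]
step 0: K = P̄·Hᵀ·S⁻¹ = [-10/13 27/52; 11/13 2/13]
step 0: x' = x̄ + K·y = [-25/13, -5/13]
step 0: P' = (I − K·H)·P̄ = [107/26 -40/13; -40/13 44/13]
step 1: x̄ = F·x = [15/13, -40/13]
step 1: P̄ = F·P·Fᵀ + Q = [805/26 -523/13; -523/13 736/13]
step 1: y = z − H·x̄ = [53/13, 12/13]
step 1: S = H·P̄·Hᵀ + R = [788/13 213/13; 213/13 237/26]
step 1: K = P̄·Hᵀ·S⁻¹ = [-931/1231 1265/3693; 1073/1231 284/1231]
step 1: x' = x̄ + K·y = [-1986/1231, 849/1231]
step 1: P' = (I − K·H)·P̄ = [13702/3693 -3724/1231; -3724/1231 4292/1231]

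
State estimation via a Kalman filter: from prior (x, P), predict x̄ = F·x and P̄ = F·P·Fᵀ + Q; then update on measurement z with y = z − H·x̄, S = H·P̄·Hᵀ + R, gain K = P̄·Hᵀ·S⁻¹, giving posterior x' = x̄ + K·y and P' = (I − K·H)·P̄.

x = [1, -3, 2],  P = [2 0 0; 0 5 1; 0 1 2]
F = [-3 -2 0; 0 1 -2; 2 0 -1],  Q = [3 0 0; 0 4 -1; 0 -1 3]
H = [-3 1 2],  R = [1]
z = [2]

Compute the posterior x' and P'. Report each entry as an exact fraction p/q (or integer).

x' = [-885/599, -3563/599, 1044/599]
P' = [2358/599 1621/599 2652/599; 1621/599 6562/599 -832/599; 2652/599 -832/599 4423/599]

x̄ = F·x = [3, -7, 0]
P̄ = F·P·Fᵀ + Q = [41 -6 -10; -6 13 2; -10 2 13]
y = z − H·x̄ = [18]
S = H·P̄·Hᵀ + R = [599]
K = P̄·Hᵀ·S⁻¹ = [-149/599; 35/599; 58/599]
x' = x̄ + K·y = [-885/599, -3563/599, 1044/599]
P' = (I − K·H)·P̄ = [2358/599 1621/599 2652/599; 1621/599 6562/599 -832/599; 2652/599 -832/599 4423/599]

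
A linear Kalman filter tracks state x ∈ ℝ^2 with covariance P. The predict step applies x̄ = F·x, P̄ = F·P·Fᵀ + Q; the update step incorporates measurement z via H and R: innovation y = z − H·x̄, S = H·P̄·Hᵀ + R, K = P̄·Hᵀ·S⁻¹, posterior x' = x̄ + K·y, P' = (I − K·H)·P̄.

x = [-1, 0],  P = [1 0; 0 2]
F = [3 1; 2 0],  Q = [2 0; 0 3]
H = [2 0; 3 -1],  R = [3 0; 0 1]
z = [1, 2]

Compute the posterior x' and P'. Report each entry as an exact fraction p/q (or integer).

x' = [226/539, -367/539]
P' = [204/539 513/539; 513/539 1726/539]

x̄ = F·x = [-3, -2]
P̄ = F·P·Fᵀ + Q = [13 6; 6 7]
y = z − H·x̄ = [7, 9]
S = H·P̄·Hᵀ + R = [55 66; 66 89]
K = P̄·Hᵀ·S⁻¹ = [136/539 9/49; 342/539 -17/49]
x' = x̄ + K·y = [226/539, -367/539]
P' = (I − K·H)·P̄ = [204/539 513/539; 513/539 1726/539]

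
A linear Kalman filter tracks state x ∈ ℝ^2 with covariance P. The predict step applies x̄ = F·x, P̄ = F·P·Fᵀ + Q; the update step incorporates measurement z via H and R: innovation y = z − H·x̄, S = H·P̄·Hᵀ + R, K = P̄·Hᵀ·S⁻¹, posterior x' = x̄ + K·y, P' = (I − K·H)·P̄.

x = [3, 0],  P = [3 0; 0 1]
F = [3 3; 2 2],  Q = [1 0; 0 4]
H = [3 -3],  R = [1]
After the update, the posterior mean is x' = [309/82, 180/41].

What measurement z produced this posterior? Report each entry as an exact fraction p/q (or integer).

z = [-2]

x̄ = F·x = [9, 6]
P̄ = F·P·Fᵀ + Q = [37 24; 24 20]
S = H·P̄·Hᵀ + R = [82]
K = P̄·Hᵀ·S⁻¹ = [39/82; 6/41]
x' − x̄ = [-429/82, -66/41] = K·y
y = (KᵀK)⁻¹·Kᵀ·(x' − x̄) = [-11]
z = y + H·x̄ = [-11] + [9] = [-2]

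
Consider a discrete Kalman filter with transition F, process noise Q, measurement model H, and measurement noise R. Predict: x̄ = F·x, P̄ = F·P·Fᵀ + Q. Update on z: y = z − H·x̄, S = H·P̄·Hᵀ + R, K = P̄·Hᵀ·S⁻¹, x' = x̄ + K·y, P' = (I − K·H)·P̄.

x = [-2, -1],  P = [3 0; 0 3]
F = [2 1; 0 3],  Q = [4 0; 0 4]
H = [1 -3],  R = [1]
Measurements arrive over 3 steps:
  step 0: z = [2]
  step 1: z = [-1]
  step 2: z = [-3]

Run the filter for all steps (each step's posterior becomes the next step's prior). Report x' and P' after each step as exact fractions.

step 0: x̄ = F·x = [-5, -3]
step 0: P̄ = F·P·Fᵀ + Q = [19 9; 9 31]
step 0: y = z − H·x̄ = [-2]
step 0: S = H·P̄·Hᵀ + R = [245]
step 0: K = P̄·Hᵀ·S⁻¹ = [-8/245; -12/35]
step 0: x' = x̄ + K·y = [-1209/245, -81/35]
step 0: P' = (I − K·H)·P̄ = [4591/245 219/35; 219/35 11/5]
step 1: x̄ = F·x = [-597/49, -243/35]
step 1: P̄ = F·P·Fᵀ + Q = [5203/49 309/7; 309/7 119/5]
step 1: y = z − H·x̄ = [-2363/245]
step 1: S = H·P̄·Hᵀ + R = [13849/245]
step 1: K = P̄·Hᵀ·S⁻¹ = [-6430/13849; -6678/13849]
step 1: x' = x̄ + K·y = [-106715/13849, -31743/13849]
step 1: P' = (I − K·H)·P̄ = [1301783/13849 436071/13849; 436071/13849 147583/13849]
step 2: x̄ = F·x = [-245173/13849, -95229/13849]
step 2: P̄ = F·P·Fᵀ + Q = [7154395/13849 3059175/13849; 3059175/13849 1383643/13849]
step 2: y = z − H·x̄ = [-82061/13849]
step 2: S = H·P̄·Hᵀ + R = [1265981/13849]
step 2: K = P̄·Hᵀ·S⁻¹ = [-2023130/1265981; -1091754/1265981]
step 2: x' = x̄ + K·y = [-10424167/1265981, -2236095/1265981]
step 2: P' = (I − K·H)·P̄ = [358457155/1265981 120160095/1265981; 120160095/1265981 40417283/1265981]

step 0: x' = [-1209/245, -81/35], P' = [4591/245 219/35; 219/35 11/5]
step 1: x' = [-106715/13849, -31743/13849], P' = [1301783/13849 436071/13849; 436071/13849 147583/13849]
step 2: x' = [-10424167/1265981, -2236095/1265981], P' = [358457155/1265981 120160095/1265981; 120160095/1265981 40417283/1265981]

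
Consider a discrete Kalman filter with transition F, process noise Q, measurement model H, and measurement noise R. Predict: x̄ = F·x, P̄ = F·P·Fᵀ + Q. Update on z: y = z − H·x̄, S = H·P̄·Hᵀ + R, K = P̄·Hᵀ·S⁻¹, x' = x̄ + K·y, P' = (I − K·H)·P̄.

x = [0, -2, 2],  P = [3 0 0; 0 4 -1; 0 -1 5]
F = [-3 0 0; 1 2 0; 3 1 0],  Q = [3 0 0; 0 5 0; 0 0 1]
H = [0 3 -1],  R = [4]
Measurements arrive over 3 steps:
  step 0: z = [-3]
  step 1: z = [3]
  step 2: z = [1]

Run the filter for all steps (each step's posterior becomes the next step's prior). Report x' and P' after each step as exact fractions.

step 0: x̄ = F·x = [0, -4, -2]
step 0: P̄ = F·P·Fᵀ + Q = [30 -9 -27; -9 24 17; -27 17 32]
step 0: y = z − H·x̄ = [7]
step 0: S = H·P̄·Hᵀ + R = [150]
step 0: K = P̄·Hᵀ·S⁻¹ = [0; 11/30; 19/150]
step 0: x' = x̄ + K·y = [0, -43/30, -167/150]
step 0: P' = (I − K·H)·P̄ = [30 -9 -27; -9 23/6 301/30; -27 301/30 4439/150]
step 1: x̄ = F·x = [0, -43/15, -43/30]
step 1: P̄ = F·P·Fᵀ + Q = [273 -36 -243; -36 43/3 104/3; -243 104/3 1325/6]
step 1: y = z − H·x̄ = [61/6]
step 1: S = H·P̄·Hᵀ + R = [875/6]
step 1: K = P̄·Hᵀ·S⁻¹ = [162/175; 2/35; -701/875]
step 1: x' = x̄ + K·y = [1647/175, -16/7, -8381/875]
step 1: P' = (I − K·H)·P̄ = [5181/35 -306/7 -23598/175; -306/7 97/7 1447/35; -23598/175 1447/35 111329/875]
step 2: x̄ = F·x = [-4941/175, 121/25, 4541/175]
step 2: P̄ = F·P·Fᵀ + Q = [46734/35 -909/5 -42039/35; -909/5 168/5 829/5; -42039/35 829/5 37969/35]
step 2: y = z − H·x̄ = [87/7]
step 2: S = H·P̄·Hᵀ + R = [2775/7]
step 2: K = P̄·Hᵀ·S⁻¹ = [306/185; -91/555; -4112/2775]
step 2: x' = x̄ + K·y = [-7101/925, 2592/925, 6967/925]
step 2: P' = (I − K·H)·P̄ = [46374/185 -13743/185 -42453/185; -13743/185 12733/555 38563/555; -42453/185 38563/555 594893/2775]

step 0: x' = [0, -43/30, -167/150], P' = [30 -9 -27; -9 23/6 301/30; -27 301/30 4439/150]
step 1: x' = [1647/175, -16/7, -8381/875], P' = [5181/35 -306/7 -23598/175; -306/7 97/7 1447/35; -23598/175 1447/35 111329/875]
step 2: x' = [-7101/925, 2592/925, 6967/925], P' = [46374/185 -13743/185 -42453/185; -13743/185 12733/555 38563/555; -42453/185 38563/555 594893/2775]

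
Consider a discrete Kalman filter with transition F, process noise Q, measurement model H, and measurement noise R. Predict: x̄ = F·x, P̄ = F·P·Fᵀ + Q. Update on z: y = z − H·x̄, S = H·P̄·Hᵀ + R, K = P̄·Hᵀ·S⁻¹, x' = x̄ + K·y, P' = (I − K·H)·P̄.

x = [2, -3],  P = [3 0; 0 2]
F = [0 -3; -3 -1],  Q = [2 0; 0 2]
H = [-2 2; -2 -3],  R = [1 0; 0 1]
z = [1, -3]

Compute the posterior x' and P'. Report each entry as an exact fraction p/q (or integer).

x' = [5441/14747, 11394/14747]
P' = [1903/14747 -581/29494; -581/29494 4703/58988]

x̄ = F·x = [9, -3]
P̄ = F·P·Fᵀ + Q = [20 6; 6 31]
y = z − H·x̄ = [25, 6]
S = H·P̄·Hᵀ + R = [157 -94; -94 432]
K = P̄·Hᵀ·S⁻¹ = [-4387/14747 -5869/29494; 5865/29494 -11785/58988]
x' = x̄ + K·y = [5441/14747, 11394/14747]
P' = (I − K·H)·P̄ = [1903/14747 -581/29494; -581/29494 4703/58988]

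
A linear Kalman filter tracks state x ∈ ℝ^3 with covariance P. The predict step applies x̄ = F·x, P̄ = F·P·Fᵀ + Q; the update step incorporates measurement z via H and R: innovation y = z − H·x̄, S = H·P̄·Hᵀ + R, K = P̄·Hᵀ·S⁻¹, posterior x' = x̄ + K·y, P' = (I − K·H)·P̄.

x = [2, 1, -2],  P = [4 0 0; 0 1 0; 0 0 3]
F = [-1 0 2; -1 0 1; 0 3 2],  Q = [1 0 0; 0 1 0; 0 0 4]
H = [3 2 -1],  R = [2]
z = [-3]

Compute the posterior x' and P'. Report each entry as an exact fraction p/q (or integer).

x̄ = F·x = [-6, -4, -1]
P̄ = F·P·Fᵀ + Q = [17 10 12; 10 8 6; 12 6 25]
y = z − H·x̄ = [22]
S = H·P̄·Hᵀ + R = [236]
K = P̄·Hᵀ·S⁻¹ = [1/4; 10/59; 23/236]
x' = x̄ + K·y = [-1/2, -16/59, 135/118]
P' = (I − K·H)·P̄ = [9/4 0 25/4; 0 72/59 124/59; 25/4 124/59 5371/236]

x' = [-1/2, -16/59, 135/118]
P' = [9/4 0 25/4; 0 72/59 124/59; 25/4 124/59 5371/236]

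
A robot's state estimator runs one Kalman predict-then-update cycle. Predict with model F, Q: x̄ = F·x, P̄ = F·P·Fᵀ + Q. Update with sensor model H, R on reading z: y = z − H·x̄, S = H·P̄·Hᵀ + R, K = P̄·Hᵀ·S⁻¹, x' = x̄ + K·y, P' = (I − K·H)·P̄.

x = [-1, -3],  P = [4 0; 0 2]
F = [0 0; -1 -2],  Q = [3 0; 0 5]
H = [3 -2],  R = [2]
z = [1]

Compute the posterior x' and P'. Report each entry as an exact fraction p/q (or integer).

x̄ = F·x = [0, 7]
P̄ = F·P·Fᵀ + Q = [3 0; 0 17]
y = z − H·x̄ = [15]
S = H·P̄·Hᵀ + R = [97]
K = P̄·Hᵀ·S⁻¹ = [9/97; -34/97]
x' = x̄ + K·y = [135/97, 169/97]
P' = (I − K·H)·P̄ = [210/97 306/97; 306/97 493/97]

x' = [135/97, 169/97]
P' = [210/97 306/97; 306/97 493/97]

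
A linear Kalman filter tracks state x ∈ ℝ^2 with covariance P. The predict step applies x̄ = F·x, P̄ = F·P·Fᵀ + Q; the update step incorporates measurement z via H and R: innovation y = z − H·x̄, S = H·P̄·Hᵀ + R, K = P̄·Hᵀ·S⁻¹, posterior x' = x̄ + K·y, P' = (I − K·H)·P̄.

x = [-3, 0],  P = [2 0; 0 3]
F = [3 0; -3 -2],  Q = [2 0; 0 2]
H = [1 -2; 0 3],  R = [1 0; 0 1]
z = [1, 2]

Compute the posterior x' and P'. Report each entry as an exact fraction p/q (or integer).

x' = [4973/3353, 1781/3353]
P' = [4128/3353 614/3353; 614/3353 348/3353]

x̄ = F·x = [-9, 9]
P̄ = F·P·Fᵀ + Q = [20 -18; -18 32]
y = z − H·x̄ = [28, -25]
S = H·P̄·Hᵀ + R = [221 -246; -246 289]
K = P̄·Hᵀ·S⁻¹ = [2900/3353 1842/3353; -82/3353 1044/3353]
x' = x̄ + K·y = [4973/3353, 1781/3353]
P' = (I − K·H)·P̄ = [4128/3353 614/3353; 614/3353 348/3353]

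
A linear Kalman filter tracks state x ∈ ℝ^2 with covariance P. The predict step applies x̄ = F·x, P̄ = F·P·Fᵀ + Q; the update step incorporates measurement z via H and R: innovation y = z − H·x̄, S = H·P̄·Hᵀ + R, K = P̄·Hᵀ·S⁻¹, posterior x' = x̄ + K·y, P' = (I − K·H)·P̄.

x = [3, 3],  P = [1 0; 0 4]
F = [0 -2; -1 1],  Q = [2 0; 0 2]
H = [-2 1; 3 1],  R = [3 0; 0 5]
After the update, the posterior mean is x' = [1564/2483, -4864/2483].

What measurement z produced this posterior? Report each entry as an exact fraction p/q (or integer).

x̄ = F·x = [-6, 0]
P̄ = F·P·Fᵀ + Q = [18 -8; -8 7]
S = H·P̄·Hᵀ + R = [114 -109; -109 126]
K = P̄·Hᵀ·S⁻¹ = [-530/2483 448/2483; 1045/2483 569/2483]
x' − x̄ = [16462/2483, -4864/2483] = K·y
y = (KᵀK)⁻¹·Kᵀ·(x' − x̄) = [-15, 19]
z = y + H·x̄ = [-15, 19] + [12, -18] = [-3, 1]

z = [-3, 1]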